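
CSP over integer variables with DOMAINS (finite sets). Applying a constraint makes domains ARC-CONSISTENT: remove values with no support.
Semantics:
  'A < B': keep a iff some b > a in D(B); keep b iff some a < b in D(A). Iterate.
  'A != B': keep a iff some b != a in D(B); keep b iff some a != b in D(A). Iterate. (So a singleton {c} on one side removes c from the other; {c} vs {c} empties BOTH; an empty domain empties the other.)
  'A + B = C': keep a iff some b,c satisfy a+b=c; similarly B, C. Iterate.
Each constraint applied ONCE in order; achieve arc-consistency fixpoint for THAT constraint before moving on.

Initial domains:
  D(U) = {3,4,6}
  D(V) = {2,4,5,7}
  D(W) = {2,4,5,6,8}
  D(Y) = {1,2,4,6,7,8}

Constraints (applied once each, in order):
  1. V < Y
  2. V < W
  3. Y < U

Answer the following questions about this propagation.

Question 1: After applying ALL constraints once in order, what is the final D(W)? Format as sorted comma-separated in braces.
Constraint 1 (V < Y) on D(V)={2,4,5,7} D(Y)={1,2,4,6,7,8}: Y {1,2,4,6,7,8}->{4,6,7,8}
Constraint 2 (V < W) on D(V)={2,4,5,7} D(W)={2,4,5,6,8}: W {2,4,5,6,8}->{4,5,6,8}
Constraint 3 (Y < U) on D(Y)={4,6,7,8} D(U)={3,4,6}: Y {4,6,7,8}->{4}; U {3,4,6}->{6}
So after all 3 constraints: D(W) = {4,5,6,8}

Answer: {4,5,6,8}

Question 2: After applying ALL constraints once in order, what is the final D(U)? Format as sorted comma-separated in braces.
Constraint 1 (V < Y) on D(V)={2,4,5,7} D(Y)={1,2,4,6,7,8}: Y {1,2,4,6,7,8}->{4,6,7,8}
Constraint 2 (V < W) on D(V)={2,4,5,7} D(W)={2,4,5,6,8}: W {2,4,5,6,8}->{4,5,6,8}
Constraint 3 (Y < U) on D(Y)={4,6,7,8} D(U)={3,4,6}: Y {4,6,7,8}->{4}; U {3,4,6}->{6}
So after all 3 constraints: D(U) = {6}

Answer: {6}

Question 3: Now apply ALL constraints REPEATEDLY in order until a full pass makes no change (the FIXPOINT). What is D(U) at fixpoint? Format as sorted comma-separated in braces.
pass 0 (initial): D(U)={3,4,6}
pass 1: U {3,4,6}->{6}; W {2,4,5,6,8}->{4,5,6,8}; Y {1,2,4,6,7,8}->{4}
pass 2: V {2,4,5,7}->{2}
pass 3: no change
Fixpoint after 3 passes: D(U) = {6}

Answer: {6}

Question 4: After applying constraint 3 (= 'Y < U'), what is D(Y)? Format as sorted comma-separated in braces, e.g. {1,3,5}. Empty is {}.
Constraint 1 (V < Y) on D(V)={2,4,5,7} D(Y)={1,2,4,6,7,8}: Y {1,2,4,6,7,8}->{4,6,7,8}
Constraint 2 (V < W) on D(V)={2,4,5,7} D(W)={2,4,5,6,8}: W {2,4,5,6,8}->{4,5,6,8}
Constraint 3 (Y < U) on D(Y)={4,6,7,8} D(U)={3,4,6}: Y {4,6,7,8}->{4}; U {3,4,6}->{6}
So after constraint 3: D(Y) = {4}

Answer: {4}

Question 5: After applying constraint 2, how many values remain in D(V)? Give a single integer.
Answer: 4

Derivation:
Constraint 1 (V < Y) on D(V)={2,4,5,7} D(Y)={1,2,4,6,7,8}: Y {1,2,4,6,7,8}->{4,6,7,8}
Constraint 2 (V < W) on D(V)={2,4,5,7} D(W)={2,4,5,6,8}: W {2,4,5,6,8}->{4,5,6,8}
So after constraint 2: D(V)={2,4,5,7}, size = 4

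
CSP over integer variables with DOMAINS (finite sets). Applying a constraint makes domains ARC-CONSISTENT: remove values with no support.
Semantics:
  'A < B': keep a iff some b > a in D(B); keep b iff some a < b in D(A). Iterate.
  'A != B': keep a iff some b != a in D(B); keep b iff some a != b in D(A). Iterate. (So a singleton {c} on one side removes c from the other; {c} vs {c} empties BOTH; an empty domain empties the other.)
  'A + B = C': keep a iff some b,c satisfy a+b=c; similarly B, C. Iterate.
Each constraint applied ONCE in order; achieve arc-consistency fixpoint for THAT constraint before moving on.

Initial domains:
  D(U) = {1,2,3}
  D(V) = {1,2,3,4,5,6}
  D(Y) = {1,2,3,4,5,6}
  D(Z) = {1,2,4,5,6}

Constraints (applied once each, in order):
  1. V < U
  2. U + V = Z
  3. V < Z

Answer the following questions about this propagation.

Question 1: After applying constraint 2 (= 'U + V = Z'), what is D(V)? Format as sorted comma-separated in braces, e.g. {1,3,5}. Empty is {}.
Answer: {1,2}

Derivation:
Constraint 1 (V < U) on D(V)={1,2,3,4,5,6} D(U)={1,2,3}: V {1,2,3,4,5,6}->{1,2}; U {1,2,3}->{2,3}
Constraint 2 (U + V = Z) on D(U)={2,3} D(V)={1,2} D(Z)={1,2,4,5,6}: Z {1,2,4,5,6}->{4,5}
So after constraint 2: D(V) = {1,2}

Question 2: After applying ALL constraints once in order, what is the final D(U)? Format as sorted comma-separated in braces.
Answer: {2,3}

Derivation:
Constraint 1 (V < U) on D(V)={1,2,3,4,5,6} D(U)={1,2,3}: V {1,2,3,4,5,6}->{1,2}; U {1,2,3}->{2,3}
Constraint 2 (U + V = Z) on D(U)={2,3} D(V)={1,2} D(Z)={1,2,4,5,6}: Z {1,2,4,5,6}->{4,5}
Constraint 3 (V < Z) on D(V)={1,2} D(Z)={4,5}: no change
So after all 3 constraints: D(U) = {2,3}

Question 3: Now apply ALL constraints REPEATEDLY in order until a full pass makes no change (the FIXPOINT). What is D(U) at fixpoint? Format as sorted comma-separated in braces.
Answer: {2,3}

Derivation:
pass 0 (initial): D(U)={1,2,3}
pass 1: U {1,2,3}->{2,3}; V {1,2,3,4,5,6}->{1,2}; Z {1,2,4,5,6}->{4,5}
pass 2: no change
Fixpoint after 2 passes: D(U) = {2,3}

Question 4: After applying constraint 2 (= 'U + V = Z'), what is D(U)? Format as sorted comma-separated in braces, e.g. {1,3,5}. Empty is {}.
Answer: {2,3}

Derivation:
Constraint 1 (V < U) on D(V)={1,2,3,4,5,6} D(U)={1,2,3}: V {1,2,3,4,5,6}->{1,2}; U {1,2,3}->{2,3}
Constraint 2 (U + V = Z) on D(U)={2,3} D(V)={1,2} D(Z)={1,2,4,5,6}: Z {1,2,4,5,6}->{4,5}
So after constraint 2: D(U) = {2,3}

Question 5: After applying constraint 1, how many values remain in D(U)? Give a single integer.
Answer: 2

Derivation:
Constraint 1 (V < U) on D(V)={1,2,3,4,5,6} D(U)={1,2,3}: V {1,2,3,4,5,6}->{1,2}; U {1,2,3}->{2,3}
So after constraint 1: D(U)={2,3}, size = 2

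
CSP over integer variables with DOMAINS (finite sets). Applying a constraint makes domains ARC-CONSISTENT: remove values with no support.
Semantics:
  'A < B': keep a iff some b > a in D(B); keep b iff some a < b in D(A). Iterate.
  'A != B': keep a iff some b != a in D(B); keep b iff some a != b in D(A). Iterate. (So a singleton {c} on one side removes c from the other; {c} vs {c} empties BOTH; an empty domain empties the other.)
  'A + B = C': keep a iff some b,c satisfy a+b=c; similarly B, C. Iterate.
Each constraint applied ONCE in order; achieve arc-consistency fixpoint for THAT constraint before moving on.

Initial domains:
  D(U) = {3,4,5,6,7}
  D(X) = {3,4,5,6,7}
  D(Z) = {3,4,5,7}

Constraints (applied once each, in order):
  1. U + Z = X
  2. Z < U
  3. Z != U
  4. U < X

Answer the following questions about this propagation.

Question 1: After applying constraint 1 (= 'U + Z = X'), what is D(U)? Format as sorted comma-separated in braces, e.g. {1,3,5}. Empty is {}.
Answer: {3,4}

Derivation:
Constraint 1 (U + Z = X) on D(U)={3,4,5,6,7} D(Z)={3,4,5,7} D(X)={3,4,5,6,7}: U {3,4,5,6,7}->{3,4}; Z {3,4,5,7}->{3,4}; X {3,4,5,6,7}->{6,7}
So after constraint 1: D(U) = {3,4}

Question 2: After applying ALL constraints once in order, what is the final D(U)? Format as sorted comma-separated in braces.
Constraint 1 (U + Z = X) on D(U)={3,4,5,6,7} D(Z)={3,4,5,7} D(X)={3,4,5,6,7}: U {3,4,5,6,7}->{3,4}; Z {3,4,5,7}->{3,4}; X {3,4,5,6,7}->{6,7}
Constraint 2 (Z < U) on D(Z)={3,4} D(U)={3,4}: Z {3,4}->{3}; U {3,4}->{4}
Constraint 3 (Z != U) on D(Z)={3} D(U)={4}: no change
Constraint 4 (U < X) on D(U)={4} D(X)={6,7}: no change
So after all 4 constraints: D(U) = {4}

Answer: {4}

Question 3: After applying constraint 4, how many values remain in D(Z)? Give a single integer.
Answer: 1

Derivation:
Constraint 1 (U + Z = X) on D(U)={3,4,5,6,7} D(Z)={3,4,5,7} D(X)={3,4,5,6,7}: U {3,4,5,6,7}->{3,4}; Z {3,4,5,7}->{3,4}; X {3,4,5,6,7}->{6,7}
Constraint 2 (Z < U) on D(Z)={3,4} D(U)={3,4}: Z {3,4}->{3}; U {3,4}->{4}
Constraint 3 (Z != U) on D(Z)={3} D(U)={4}: no change
Constraint 4 (U < X) on D(U)={4} D(X)={6,7}: no change
So after constraint 4: D(Z)={3}, size = 1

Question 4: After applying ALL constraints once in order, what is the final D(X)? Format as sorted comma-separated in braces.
Answer: {6,7}

Derivation:
Constraint 1 (U + Z = X) on D(U)={3,4,5,6,7} D(Z)={3,4,5,7} D(X)={3,4,5,6,7}: U {3,4,5,6,7}->{3,4}; Z {3,4,5,7}->{3,4}; X {3,4,5,6,7}->{6,7}
Constraint 2 (Z < U) on D(Z)={3,4} D(U)={3,4}: Z {3,4}->{3}; U {3,4}->{4}
Constraint 3 (Z != U) on D(Z)={3} D(U)={4}: no change
Constraint 4 (U < X) on D(U)={4} D(X)={6,7}: no change
So after all 4 constraints: D(X) = {6,7}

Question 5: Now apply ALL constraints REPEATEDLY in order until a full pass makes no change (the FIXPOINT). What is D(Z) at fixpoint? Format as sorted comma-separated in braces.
pass 0 (initial): D(Z)={3,4,5,7}
pass 1: U {3,4,5,6,7}->{4}; X {3,4,5,6,7}->{6,7}; Z {3,4,5,7}->{3}
pass 2: X {6,7}->{7}
pass 3: no change
Fixpoint after 3 passes: D(Z) = {3}

Answer: {3}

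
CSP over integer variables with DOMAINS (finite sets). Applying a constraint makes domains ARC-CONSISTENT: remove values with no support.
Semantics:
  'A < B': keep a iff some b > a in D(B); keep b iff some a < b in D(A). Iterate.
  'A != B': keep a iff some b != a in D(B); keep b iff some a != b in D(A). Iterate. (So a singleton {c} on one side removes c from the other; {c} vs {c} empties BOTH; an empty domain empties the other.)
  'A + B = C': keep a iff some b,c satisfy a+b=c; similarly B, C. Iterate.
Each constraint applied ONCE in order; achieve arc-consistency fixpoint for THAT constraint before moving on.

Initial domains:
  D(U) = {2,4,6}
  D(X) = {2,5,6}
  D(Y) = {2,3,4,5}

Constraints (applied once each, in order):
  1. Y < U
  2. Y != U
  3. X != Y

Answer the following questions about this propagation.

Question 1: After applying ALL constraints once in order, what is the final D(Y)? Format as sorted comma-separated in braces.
Answer: {2,3,4,5}

Derivation:
Constraint 1 (Y < U) on D(Y)={2,3,4,5} D(U)={2,4,6}: U {2,4,6}->{4,6}
Constraint 2 (Y != U) on D(Y)={2,3,4,5} D(U)={4,6}: no change
Constraint 3 (X != Y) on D(X)={2,5,6} D(Y)={2,3,4,5}: no change
So after all 3 constraints: D(Y) = {2,3,4,5}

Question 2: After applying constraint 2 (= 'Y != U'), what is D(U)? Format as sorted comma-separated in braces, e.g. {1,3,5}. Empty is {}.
Constraint 1 (Y < U) on D(Y)={2,3,4,5} D(U)={2,4,6}: U {2,4,6}->{4,6}
Constraint 2 (Y != U) on D(Y)={2,3,4,5} D(U)={4,6}: no change
So after constraint 2: D(U) = {4,6}

Answer: {4,6}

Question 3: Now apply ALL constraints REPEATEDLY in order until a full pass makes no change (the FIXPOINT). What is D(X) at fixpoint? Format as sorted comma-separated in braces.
Answer: {2,5,6}

Derivation:
pass 0 (initial): D(X)={2,5,6}
pass 1: U {2,4,6}->{4,6}
pass 2: no change
Fixpoint after 2 passes: D(X) = {2,5,6}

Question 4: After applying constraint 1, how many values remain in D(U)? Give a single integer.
Answer: 2

Derivation:
Constraint 1 (Y < U) on D(Y)={2,3,4,5} D(U)={2,4,6}: U {2,4,6}->{4,6}
So after constraint 1: D(U)={4,6}, size = 2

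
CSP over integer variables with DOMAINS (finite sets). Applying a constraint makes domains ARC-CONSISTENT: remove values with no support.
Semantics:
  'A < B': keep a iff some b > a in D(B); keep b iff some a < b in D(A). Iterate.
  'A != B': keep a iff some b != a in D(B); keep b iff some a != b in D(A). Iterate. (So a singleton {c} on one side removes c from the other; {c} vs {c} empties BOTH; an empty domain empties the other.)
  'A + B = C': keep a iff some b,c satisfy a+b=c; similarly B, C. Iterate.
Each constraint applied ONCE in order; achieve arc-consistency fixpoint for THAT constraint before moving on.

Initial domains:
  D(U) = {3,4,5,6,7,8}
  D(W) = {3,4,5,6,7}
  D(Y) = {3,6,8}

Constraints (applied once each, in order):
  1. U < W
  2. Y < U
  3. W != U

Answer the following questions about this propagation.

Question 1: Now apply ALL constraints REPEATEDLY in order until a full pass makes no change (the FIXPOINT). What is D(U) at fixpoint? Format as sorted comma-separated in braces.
pass 0 (initial): D(U)={3,4,5,6,7,8}
pass 1: U {3,4,5,6,7,8}->{4,5,6}; W {3,4,5,6,7}->{4,5,6,7}; Y {3,6,8}->{3}
pass 2: W {4,5,6,7}->{5,6,7}
pass 3: no change
Fixpoint after 3 passes: D(U) = {4,5,6}

Answer: {4,5,6}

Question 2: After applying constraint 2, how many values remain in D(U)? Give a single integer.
Answer: 3

Derivation:
Constraint 1 (U < W) on D(U)={3,4,5,6,7,8} D(W)={3,4,5,6,7}: U {3,4,5,6,7,8}->{3,4,5,6}; W {3,4,5,6,7}->{4,5,6,7}
Constraint 2 (Y < U) on D(Y)={3,6,8} D(U)={3,4,5,6}: Y {3,6,8}->{3}; U {3,4,5,6}->{4,5,6}
So after constraint 2: D(U)={4,5,6}, size = 3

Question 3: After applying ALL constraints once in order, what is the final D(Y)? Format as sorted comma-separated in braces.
Constraint 1 (U < W) on D(U)={3,4,5,6,7,8} D(W)={3,4,5,6,7}: U {3,4,5,6,7,8}->{3,4,5,6}; W {3,4,5,6,7}->{4,5,6,7}
Constraint 2 (Y < U) on D(Y)={3,6,8} D(U)={3,4,5,6}: Y {3,6,8}->{3}; U {3,4,5,6}->{4,5,6}
Constraint 3 (W != U) on D(W)={4,5,6,7} D(U)={4,5,6}: no change
So after all 3 constraints: D(Y) = {3}

Answer: {3}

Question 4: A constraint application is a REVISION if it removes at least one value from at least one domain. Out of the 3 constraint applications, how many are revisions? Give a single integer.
Constraint 1 (U < W) on D(U)={3,4,5,6,7,8} D(W)={3,4,5,6,7}: U {3,4,5,6,7,8}->{3,4,5,6}; W {3,4,5,6,7}->{4,5,6,7} => REVISION
Constraint 2 (Y < U) on D(Y)={3,6,8} D(U)={3,4,5,6}: Y {3,6,8}->{3}; U {3,4,5,6}->{4,5,6} => REVISION
Constraint 3 (W != U) on D(W)={4,5,6,7} D(U)={4,5,6}: no change => not a revision
Total revisions = 2

Answer: 2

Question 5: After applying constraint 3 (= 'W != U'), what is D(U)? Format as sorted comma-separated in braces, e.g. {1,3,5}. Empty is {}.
Constraint 1 (U < W) on D(U)={3,4,5,6,7,8} D(W)={3,4,5,6,7}: U {3,4,5,6,7,8}->{3,4,5,6}; W {3,4,5,6,7}->{4,5,6,7}
Constraint 2 (Y < U) on D(Y)={3,6,8} D(U)={3,4,5,6}: Y {3,6,8}->{3}; U {3,4,5,6}->{4,5,6}
Constraint 3 (W != U) on D(W)={4,5,6,7} D(U)={4,5,6}: no change
So after constraint 3: D(U) = {4,5,6}

Answer: {4,5,6}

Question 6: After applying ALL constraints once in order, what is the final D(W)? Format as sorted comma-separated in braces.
Constraint 1 (U < W) on D(U)={3,4,5,6,7,8} D(W)={3,4,5,6,7}: U {3,4,5,6,7,8}->{3,4,5,6}; W {3,4,5,6,7}->{4,5,6,7}
Constraint 2 (Y < U) on D(Y)={3,6,8} D(U)={3,4,5,6}: Y {3,6,8}->{3}; U {3,4,5,6}->{4,5,6}
Constraint 3 (W != U) on D(W)={4,5,6,7} D(U)={4,5,6}: no change
So after all 3 constraints: D(W) = {4,5,6,7}

Answer: {4,5,6,7}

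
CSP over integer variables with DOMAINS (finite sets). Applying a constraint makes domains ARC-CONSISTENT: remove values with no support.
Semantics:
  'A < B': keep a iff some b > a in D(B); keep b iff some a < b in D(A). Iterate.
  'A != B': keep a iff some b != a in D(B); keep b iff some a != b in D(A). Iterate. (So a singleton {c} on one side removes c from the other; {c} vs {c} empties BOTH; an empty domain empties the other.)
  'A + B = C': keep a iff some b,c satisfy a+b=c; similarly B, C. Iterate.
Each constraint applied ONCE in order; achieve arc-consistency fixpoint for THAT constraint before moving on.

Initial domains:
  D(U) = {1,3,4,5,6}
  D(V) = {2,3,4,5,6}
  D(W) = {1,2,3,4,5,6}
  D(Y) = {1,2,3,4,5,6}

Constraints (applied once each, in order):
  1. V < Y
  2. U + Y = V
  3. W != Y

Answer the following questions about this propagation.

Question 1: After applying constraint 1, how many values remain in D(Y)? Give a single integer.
Answer: 4

Derivation:
Constraint 1 (V < Y) on D(V)={2,3,4,5,6} D(Y)={1,2,3,4,5,6}: V {2,3,4,5,6}->{2,3,4,5}; Y {1,2,3,4,5,6}->{3,4,5,6}
So after constraint 1: D(Y)={3,4,5,6}, size = 4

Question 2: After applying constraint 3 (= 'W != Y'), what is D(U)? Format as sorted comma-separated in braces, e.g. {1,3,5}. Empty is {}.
Answer: {1}

Derivation:
Constraint 1 (V < Y) on D(V)={2,3,4,5,6} D(Y)={1,2,3,4,5,6}: V {2,3,4,5,6}->{2,3,4,5}; Y {1,2,3,4,5,6}->{3,4,5,6}
Constraint 2 (U + Y = V) on D(U)={1,3,4,5,6} D(Y)={3,4,5,6} D(V)={2,3,4,5}: U {1,3,4,5,6}->{1}; Y {3,4,5,6}->{3,4}; V {2,3,4,5}->{4,5}
Constraint 3 (W != Y) on D(W)={1,2,3,4,5,6} D(Y)={3,4}: no change
So after constraint 3: D(U) = {1}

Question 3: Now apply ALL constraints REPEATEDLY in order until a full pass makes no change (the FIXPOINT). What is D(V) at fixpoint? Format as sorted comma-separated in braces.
pass 0 (initial): D(V)={2,3,4,5,6}
pass 1: U {1,3,4,5,6}->{1}; V {2,3,4,5,6}->{4,5}; Y {1,2,3,4,5,6}->{3,4}
pass 2: U {1}->{}; V {4,5}->{}; W {1,2,3,4,5,6}->{}; Y {3,4}->{}
pass 3: no change
Fixpoint after 3 passes: D(V) = {}

Answer: {}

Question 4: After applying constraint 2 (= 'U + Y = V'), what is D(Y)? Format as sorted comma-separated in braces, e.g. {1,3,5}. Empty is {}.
Constraint 1 (V < Y) on D(V)={2,3,4,5,6} D(Y)={1,2,3,4,5,6}: V {2,3,4,5,6}->{2,3,4,5}; Y {1,2,3,4,5,6}->{3,4,5,6}
Constraint 2 (U + Y = V) on D(U)={1,3,4,5,6} D(Y)={3,4,5,6} D(V)={2,3,4,5}: U {1,3,4,5,6}->{1}; Y {3,4,5,6}->{3,4}; V {2,3,4,5}->{4,5}
So after constraint 2: D(Y) = {3,4}

Answer: {3,4}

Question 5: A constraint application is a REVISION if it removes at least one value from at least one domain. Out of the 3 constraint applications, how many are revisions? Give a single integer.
Answer: 2

Derivation:
Constraint 1 (V < Y) on D(V)={2,3,4,5,6} D(Y)={1,2,3,4,5,6}: V {2,3,4,5,6}->{2,3,4,5}; Y {1,2,3,4,5,6}->{3,4,5,6} => REVISION
Constraint 2 (U + Y = V) on D(U)={1,3,4,5,6} D(Y)={3,4,5,6} D(V)={2,3,4,5}: U {1,3,4,5,6}->{1}; Y {3,4,5,6}->{3,4}; V {2,3,4,5}->{4,5} => REVISION
Constraint 3 (W != Y) on D(W)={1,2,3,4,5,6} D(Y)={3,4}: no change => not a revision
Total revisions = 2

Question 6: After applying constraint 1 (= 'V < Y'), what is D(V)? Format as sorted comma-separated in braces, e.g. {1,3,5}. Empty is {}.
Answer: {2,3,4,5}

Derivation:
Constraint 1 (V < Y) on D(V)={2,3,4,5,6} D(Y)={1,2,3,4,5,6}: V {2,3,4,5,6}->{2,3,4,5}; Y {1,2,3,4,5,6}->{3,4,5,6}
So after constraint 1: D(V) = {2,3,4,5}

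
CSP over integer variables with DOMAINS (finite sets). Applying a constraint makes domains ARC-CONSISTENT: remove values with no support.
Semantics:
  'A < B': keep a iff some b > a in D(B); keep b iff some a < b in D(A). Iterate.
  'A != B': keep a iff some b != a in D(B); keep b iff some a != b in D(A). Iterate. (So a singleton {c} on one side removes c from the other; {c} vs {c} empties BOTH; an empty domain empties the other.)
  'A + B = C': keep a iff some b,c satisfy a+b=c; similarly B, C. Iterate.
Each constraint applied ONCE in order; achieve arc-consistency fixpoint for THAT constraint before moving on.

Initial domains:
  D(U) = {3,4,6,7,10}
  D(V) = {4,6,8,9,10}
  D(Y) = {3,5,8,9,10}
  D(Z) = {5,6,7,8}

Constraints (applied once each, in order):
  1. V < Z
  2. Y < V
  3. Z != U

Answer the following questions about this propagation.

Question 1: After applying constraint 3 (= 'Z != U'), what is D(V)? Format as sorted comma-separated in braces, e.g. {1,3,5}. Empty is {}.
Constraint 1 (V < Z) on D(V)={4,6,8,9,10} D(Z)={5,6,7,8}: V {4,6,8,9,10}->{4,6}
Constraint 2 (Y < V) on D(Y)={3,5,8,9,10} D(V)={4,6}: Y {3,5,8,9,10}->{3,5}
Constraint 3 (Z != U) on D(Z)={5,6,7,8} D(U)={3,4,6,7,10}: no change
So after constraint 3: D(V) = {4,6}

Answer: {4,6}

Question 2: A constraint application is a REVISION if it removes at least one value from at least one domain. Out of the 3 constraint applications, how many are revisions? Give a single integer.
Constraint 1 (V < Z) on D(V)={4,6,8,9,10} D(Z)={5,6,7,8}: V {4,6,8,9,10}->{4,6} => REVISION
Constraint 2 (Y < V) on D(Y)={3,5,8,9,10} D(V)={4,6}: Y {3,5,8,9,10}->{3,5} => REVISION
Constraint 3 (Z != U) on D(Z)={5,6,7,8} D(U)={3,4,6,7,10}: no change => not a revision
Total revisions = 2

Answer: 2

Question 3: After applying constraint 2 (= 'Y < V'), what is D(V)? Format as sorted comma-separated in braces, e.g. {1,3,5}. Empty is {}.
Constraint 1 (V < Z) on D(V)={4,6,8,9,10} D(Z)={5,6,7,8}: V {4,6,8,9,10}->{4,6}
Constraint 2 (Y < V) on D(Y)={3,5,8,9,10} D(V)={4,6}: Y {3,5,8,9,10}->{3,5}
So after constraint 2: D(V) = {4,6}

Answer: {4,6}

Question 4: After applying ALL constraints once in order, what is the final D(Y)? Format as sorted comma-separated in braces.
Constraint 1 (V < Z) on D(V)={4,6,8,9,10} D(Z)={5,6,7,8}: V {4,6,8,9,10}->{4,6}
Constraint 2 (Y < V) on D(Y)={3,5,8,9,10} D(V)={4,6}: Y {3,5,8,9,10}->{3,5}
Constraint 3 (Z != U) on D(Z)={5,6,7,8} D(U)={3,4,6,7,10}: no change
So after all 3 constraints: D(Y) = {3,5}

Answer: {3,5}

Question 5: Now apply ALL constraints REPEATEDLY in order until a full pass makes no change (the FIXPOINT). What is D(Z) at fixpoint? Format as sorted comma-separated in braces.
Answer: {5,6,7,8}

Derivation:
pass 0 (initial): D(Z)={5,6,7,8}
pass 1: V {4,6,8,9,10}->{4,6}; Y {3,5,8,9,10}->{3,5}
pass 2: no change
Fixpoint after 2 passes: D(Z) = {5,6,7,8}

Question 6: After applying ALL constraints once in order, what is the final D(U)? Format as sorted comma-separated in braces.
Answer: {3,4,6,7,10}

Derivation:
Constraint 1 (V < Z) on D(V)={4,6,8,9,10} D(Z)={5,6,7,8}: V {4,6,8,9,10}->{4,6}
Constraint 2 (Y < V) on D(Y)={3,5,8,9,10} D(V)={4,6}: Y {3,5,8,9,10}->{3,5}
Constraint 3 (Z != U) on D(Z)={5,6,7,8} D(U)={3,4,6,7,10}: no change
So after all 3 constraints: D(U) = {3,4,6,7,10}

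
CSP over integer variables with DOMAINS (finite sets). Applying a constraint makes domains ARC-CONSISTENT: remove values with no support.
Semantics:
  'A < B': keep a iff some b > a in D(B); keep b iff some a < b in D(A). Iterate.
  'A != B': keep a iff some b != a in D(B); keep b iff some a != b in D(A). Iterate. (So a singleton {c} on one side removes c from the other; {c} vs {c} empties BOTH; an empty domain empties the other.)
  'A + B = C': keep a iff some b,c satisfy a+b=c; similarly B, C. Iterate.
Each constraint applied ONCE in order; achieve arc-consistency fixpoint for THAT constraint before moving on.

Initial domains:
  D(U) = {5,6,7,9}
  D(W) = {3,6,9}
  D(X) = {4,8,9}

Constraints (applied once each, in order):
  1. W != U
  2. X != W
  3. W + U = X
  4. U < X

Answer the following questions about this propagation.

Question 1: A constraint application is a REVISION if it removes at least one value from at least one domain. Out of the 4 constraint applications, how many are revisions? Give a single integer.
Constraint 1 (W != U) on D(W)={3,6,9} D(U)={5,6,7,9}: no change => not a revision
Constraint 2 (X != W) on D(X)={4,8,9} D(W)={3,6,9}: no change => not a revision
Constraint 3 (W + U = X) on D(W)={3,6,9} D(U)={5,6,7,9} D(X)={4,8,9}: W {3,6,9}->{3}; U {5,6,7,9}->{5,6}; X {4,8,9}->{8,9} => REVISION
Constraint 4 (U < X) on D(U)={5,6} D(X)={8,9}: no change => not a revision
Total revisions = 1

Answer: 1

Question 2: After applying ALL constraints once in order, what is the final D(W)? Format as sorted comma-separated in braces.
Constraint 1 (W != U) on D(W)={3,6,9} D(U)={5,6,7,9}: no change
Constraint 2 (X != W) on D(X)={4,8,9} D(W)={3,6,9}: no change
Constraint 3 (W + U = X) on D(W)={3,6,9} D(U)={5,6,7,9} D(X)={4,8,9}: W {3,6,9}->{3}; U {5,6,7,9}->{5,6}; X {4,8,9}->{8,9}
Constraint 4 (U < X) on D(U)={5,6} D(X)={8,9}: no change
So after all 4 constraints: D(W) = {3}

Answer: {3}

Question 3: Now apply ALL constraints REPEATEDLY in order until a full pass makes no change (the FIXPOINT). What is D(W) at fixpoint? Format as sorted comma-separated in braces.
Answer: {3}

Derivation:
pass 0 (initial): D(W)={3,6,9}
pass 1: U {5,6,7,9}->{5,6}; W {3,6,9}->{3}; X {4,8,9}->{8,9}
pass 2: no change
Fixpoint after 2 passes: D(W) = {3}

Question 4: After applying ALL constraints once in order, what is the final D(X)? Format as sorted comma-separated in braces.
Constraint 1 (W != U) on D(W)={3,6,9} D(U)={5,6,7,9}: no change
Constraint 2 (X != W) on D(X)={4,8,9} D(W)={3,6,9}: no change
Constraint 3 (W + U = X) on D(W)={3,6,9} D(U)={5,6,7,9} D(X)={4,8,9}: W {3,6,9}->{3}; U {5,6,7,9}->{5,6}; X {4,8,9}->{8,9}
Constraint 4 (U < X) on D(U)={5,6} D(X)={8,9}: no change
So after all 4 constraints: D(X) = {8,9}

Answer: {8,9}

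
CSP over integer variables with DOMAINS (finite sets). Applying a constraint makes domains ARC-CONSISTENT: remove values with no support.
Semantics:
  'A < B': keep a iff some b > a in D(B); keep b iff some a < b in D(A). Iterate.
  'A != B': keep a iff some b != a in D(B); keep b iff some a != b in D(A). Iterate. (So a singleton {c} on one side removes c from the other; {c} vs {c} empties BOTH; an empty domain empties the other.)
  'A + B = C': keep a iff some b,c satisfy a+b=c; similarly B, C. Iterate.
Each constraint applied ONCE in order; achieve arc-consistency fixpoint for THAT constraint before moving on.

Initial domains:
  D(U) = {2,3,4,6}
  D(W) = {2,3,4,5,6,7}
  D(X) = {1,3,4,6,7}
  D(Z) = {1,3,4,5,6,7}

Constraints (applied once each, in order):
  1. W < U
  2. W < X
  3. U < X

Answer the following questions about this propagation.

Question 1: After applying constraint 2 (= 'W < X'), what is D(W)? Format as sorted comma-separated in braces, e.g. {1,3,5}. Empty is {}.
Constraint 1 (W < U) on D(W)={2,3,4,5,6,7} D(U)={2,3,4,6}: W {2,3,4,5,6,7}->{2,3,4,5}; U {2,3,4,6}->{3,4,6}
Constraint 2 (W < X) on D(W)={2,3,4,5} D(X)={1,3,4,6,7}: X {1,3,4,6,7}->{3,4,6,7}
So after constraint 2: D(W) = {2,3,4,5}

Answer: {2,3,4,5}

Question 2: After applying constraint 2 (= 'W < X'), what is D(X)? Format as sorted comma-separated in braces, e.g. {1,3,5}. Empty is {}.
Answer: {3,4,6,7}

Derivation:
Constraint 1 (W < U) on D(W)={2,3,4,5,6,7} D(U)={2,3,4,6}: W {2,3,4,5,6,7}->{2,3,4,5}; U {2,3,4,6}->{3,4,6}
Constraint 2 (W < X) on D(W)={2,3,4,5} D(X)={1,3,4,6,7}: X {1,3,4,6,7}->{3,4,6,7}
So after constraint 2: D(X) = {3,4,6,7}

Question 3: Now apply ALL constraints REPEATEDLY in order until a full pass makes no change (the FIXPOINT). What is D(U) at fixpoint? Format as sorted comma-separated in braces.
Answer: {3,4,6}

Derivation:
pass 0 (initial): D(U)={2,3,4,6}
pass 1: U {2,3,4,6}->{3,4,6}; W {2,3,4,5,6,7}->{2,3,4,5}; X {1,3,4,6,7}->{4,6,7}
pass 2: no change
Fixpoint after 2 passes: D(U) = {3,4,6}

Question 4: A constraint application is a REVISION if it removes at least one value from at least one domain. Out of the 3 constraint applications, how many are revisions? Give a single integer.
Answer: 3

Derivation:
Constraint 1 (W < U) on D(W)={2,3,4,5,6,7} D(U)={2,3,4,6}: W {2,3,4,5,6,7}->{2,3,4,5}; U {2,3,4,6}->{3,4,6} => REVISION
Constraint 2 (W < X) on D(W)={2,3,4,5} D(X)={1,3,4,6,7}: X {1,3,4,6,7}->{3,4,6,7} => REVISION
Constraint 3 (U < X) on D(U)={3,4,6} D(X)={3,4,6,7}: X {3,4,6,7}->{4,6,7} => REVISION
Total revisions = 3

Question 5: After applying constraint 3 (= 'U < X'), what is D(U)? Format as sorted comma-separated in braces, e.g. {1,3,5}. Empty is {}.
Answer: {3,4,6}

Derivation:
Constraint 1 (W < U) on D(W)={2,3,4,5,6,7} D(U)={2,3,4,6}: W {2,3,4,5,6,7}->{2,3,4,5}; U {2,3,4,6}->{3,4,6}
Constraint 2 (W < X) on D(W)={2,3,4,5} D(X)={1,3,4,6,7}: X {1,3,4,6,7}->{3,4,6,7}
Constraint 3 (U < X) on D(U)={3,4,6} D(X)={3,4,6,7}: X {3,4,6,7}->{4,6,7}
So after constraint 3: D(U) = {3,4,6}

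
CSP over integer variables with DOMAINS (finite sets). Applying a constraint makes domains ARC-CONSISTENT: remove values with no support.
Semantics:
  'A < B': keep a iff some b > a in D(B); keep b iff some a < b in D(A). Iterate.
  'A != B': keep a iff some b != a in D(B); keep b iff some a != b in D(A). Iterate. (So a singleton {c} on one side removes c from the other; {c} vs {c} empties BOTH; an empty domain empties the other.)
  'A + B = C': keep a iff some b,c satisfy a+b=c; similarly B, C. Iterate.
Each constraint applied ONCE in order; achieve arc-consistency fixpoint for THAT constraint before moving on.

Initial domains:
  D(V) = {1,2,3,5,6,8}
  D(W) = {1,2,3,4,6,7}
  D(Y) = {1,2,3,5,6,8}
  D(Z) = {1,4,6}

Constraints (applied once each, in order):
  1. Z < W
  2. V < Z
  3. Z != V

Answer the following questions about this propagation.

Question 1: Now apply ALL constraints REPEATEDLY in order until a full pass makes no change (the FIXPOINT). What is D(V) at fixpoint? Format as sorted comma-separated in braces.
pass 0 (initial): D(V)={1,2,3,5,6,8}
pass 1: V {1,2,3,5,6,8}->{1,2,3,5}; W {1,2,3,4,6,7}->{2,3,4,6,7}; Z {1,4,6}->{4,6}
pass 2: W {2,3,4,6,7}->{6,7}
pass 3: no change
Fixpoint after 3 passes: D(V) = {1,2,3,5}

Answer: {1,2,3,5}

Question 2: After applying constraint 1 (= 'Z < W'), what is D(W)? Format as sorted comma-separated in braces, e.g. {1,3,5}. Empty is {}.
Answer: {2,3,4,6,7}

Derivation:
Constraint 1 (Z < W) on D(Z)={1,4,6} D(W)={1,2,3,4,6,7}: W {1,2,3,4,6,7}->{2,3,4,6,7}
So after constraint 1: D(W) = {2,3,4,6,7}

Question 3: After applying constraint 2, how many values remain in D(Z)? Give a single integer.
Constraint 1 (Z < W) on D(Z)={1,4,6} D(W)={1,2,3,4,6,7}: W {1,2,3,4,6,7}->{2,3,4,6,7}
Constraint 2 (V < Z) on D(V)={1,2,3,5,6,8} D(Z)={1,4,6}: V {1,2,3,5,6,8}->{1,2,3,5}; Z {1,4,6}->{4,6}
So after constraint 2: D(Z)={4,6}, size = 2

Answer: 2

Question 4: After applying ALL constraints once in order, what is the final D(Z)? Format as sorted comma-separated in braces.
Answer: {4,6}

Derivation:
Constraint 1 (Z < W) on D(Z)={1,4,6} D(W)={1,2,3,4,6,7}: W {1,2,3,4,6,7}->{2,3,4,6,7}
Constraint 2 (V < Z) on D(V)={1,2,3,5,6,8} D(Z)={1,4,6}: V {1,2,3,5,6,8}->{1,2,3,5}; Z {1,4,6}->{4,6}
Constraint 3 (Z != V) on D(Z)={4,6} D(V)={1,2,3,5}: no change
So after all 3 constraints: D(Z) = {4,6}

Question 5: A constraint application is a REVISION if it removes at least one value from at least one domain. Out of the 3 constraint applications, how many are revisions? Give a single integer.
Answer: 2

Derivation:
Constraint 1 (Z < W) on D(Z)={1,4,6} D(W)={1,2,3,4,6,7}: W {1,2,3,4,6,7}->{2,3,4,6,7} => REVISION
Constraint 2 (V < Z) on D(V)={1,2,3,5,6,8} D(Z)={1,4,6}: V {1,2,3,5,6,8}->{1,2,3,5}; Z {1,4,6}->{4,6} => REVISION
Constraint 3 (Z != V) on D(Z)={4,6} D(V)={1,2,3,5}: no change => not a revision
Total revisions = 2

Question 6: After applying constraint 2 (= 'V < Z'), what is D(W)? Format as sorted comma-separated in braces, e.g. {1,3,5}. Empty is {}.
Answer: {2,3,4,6,7}

Derivation:
Constraint 1 (Z < W) on D(Z)={1,4,6} D(W)={1,2,3,4,6,7}: W {1,2,3,4,6,7}->{2,3,4,6,7}
Constraint 2 (V < Z) on D(V)={1,2,3,5,6,8} D(Z)={1,4,6}: V {1,2,3,5,6,8}->{1,2,3,5}; Z {1,4,6}->{4,6}
So after constraint 2: D(W) = {2,3,4,6,7}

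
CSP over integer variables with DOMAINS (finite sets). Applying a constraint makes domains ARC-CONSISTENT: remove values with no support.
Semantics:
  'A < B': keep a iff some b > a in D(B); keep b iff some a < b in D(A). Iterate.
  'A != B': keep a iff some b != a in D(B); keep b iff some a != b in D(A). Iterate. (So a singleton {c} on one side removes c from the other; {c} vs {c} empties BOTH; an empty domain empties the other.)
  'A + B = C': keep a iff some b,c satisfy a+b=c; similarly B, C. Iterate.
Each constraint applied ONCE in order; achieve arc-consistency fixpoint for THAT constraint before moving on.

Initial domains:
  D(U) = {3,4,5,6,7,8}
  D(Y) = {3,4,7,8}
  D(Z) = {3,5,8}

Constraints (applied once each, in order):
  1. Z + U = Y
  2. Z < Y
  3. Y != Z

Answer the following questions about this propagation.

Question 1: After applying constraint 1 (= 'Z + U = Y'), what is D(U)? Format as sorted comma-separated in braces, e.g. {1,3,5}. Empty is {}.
Answer: {3,4,5}

Derivation:
Constraint 1 (Z + U = Y) on D(Z)={3,5,8} D(U)={3,4,5,6,7,8} D(Y)={3,4,7,8}: Z {3,5,8}->{3,5}; U {3,4,5,6,7,8}->{3,4,5}; Y {3,4,7,8}->{7,8}
So after constraint 1: D(U) = {3,4,5}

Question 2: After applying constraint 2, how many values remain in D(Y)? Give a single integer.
Answer: 2

Derivation:
Constraint 1 (Z + U = Y) on D(Z)={3,5,8} D(U)={3,4,5,6,7,8} D(Y)={3,4,7,8}: Z {3,5,8}->{3,5}; U {3,4,5,6,7,8}->{3,4,5}; Y {3,4,7,8}->{7,8}
Constraint 2 (Z < Y) on D(Z)={3,5} D(Y)={7,8}: no change
So after constraint 2: D(Y)={7,8}, size = 2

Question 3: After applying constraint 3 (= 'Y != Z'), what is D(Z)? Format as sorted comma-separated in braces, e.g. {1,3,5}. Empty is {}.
Constraint 1 (Z + U = Y) on D(Z)={3,5,8} D(U)={3,4,5,6,7,8} D(Y)={3,4,7,8}: Z {3,5,8}->{3,5}; U {3,4,5,6,7,8}->{3,4,5}; Y {3,4,7,8}->{7,8}
Constraint 2 (Z < Y) on D(Z)={3,5} D(Y)={7,8}: no change
Constraint 3 (Y != Z) on D(Y)={7,8} D(Z)={3,5}: no change
So after constraint 3: D(Z) = {3,5}

Answer: {3,5}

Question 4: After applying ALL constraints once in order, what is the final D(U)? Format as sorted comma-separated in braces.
Constraint 1 (Z + U = Y) on D(Z)={3,5,8} D(U)={3,4,5,6,7,8} D(Y)={3,4,7,8}: Z {3,5,8}->{3,5}; U {3,4,5,6,7,8}->{3,4,5}; Y {3,4,7,8}->{7,8}
Constraint 2 (Z < Y) on D(Z)={3,5} D(Y)={7,8}: no change
Constraint 3 (Y != Z) on D(Y)={7,8} D(Z)={3,5}: no change
So after all 3 constraints: D(U) = {3,4,5}

Answer: {3,4,5}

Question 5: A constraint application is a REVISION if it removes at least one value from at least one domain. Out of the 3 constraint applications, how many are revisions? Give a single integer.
Answer: 1

Derivation:
Constraint 1 (Z + U = Y) on D(Z)={3,5,8} D(U)={3,4,5,6,7,8} D(Y)={3,4,7,8}: Z {3,5,8}->{3,5}; U {3,4,5,6,7,8}->{3,4,5}; Y {3,4,7,8}->{7,8} => REVISION
Constraint 2 (Z < Y) on D(Z)={3,5} D(Y)={7,8}: no change => not a revision
Constraint 3 (Y != Z) on D(Y)={7,8} D(Z)={3,5}: no change => not a revision
Total revisions = 1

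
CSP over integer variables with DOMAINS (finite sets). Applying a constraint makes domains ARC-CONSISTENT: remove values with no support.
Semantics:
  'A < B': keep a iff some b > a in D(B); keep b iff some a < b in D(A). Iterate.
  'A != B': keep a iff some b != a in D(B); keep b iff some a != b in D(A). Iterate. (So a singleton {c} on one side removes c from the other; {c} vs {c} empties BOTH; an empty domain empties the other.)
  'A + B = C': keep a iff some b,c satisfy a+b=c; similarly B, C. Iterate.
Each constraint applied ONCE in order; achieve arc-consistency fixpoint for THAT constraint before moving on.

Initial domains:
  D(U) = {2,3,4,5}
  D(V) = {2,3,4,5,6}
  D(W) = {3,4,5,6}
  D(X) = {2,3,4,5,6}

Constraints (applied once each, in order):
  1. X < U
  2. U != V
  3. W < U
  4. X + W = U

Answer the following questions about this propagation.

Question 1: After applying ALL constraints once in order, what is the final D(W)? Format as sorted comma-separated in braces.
Constraint 1 (X < U) on D(X)={2,3,4,5,6} D(U)={2,3,4,5}: X {2,3,4,5,6}->{2,3,4}; U {2,3,4,5}->{3,4,5}
Constraint 2 (U != V) on D(U)={3,4,5} D(V)={2,3,4,5,6}: no change
Constraint 3 (W < U) on D(W)={3,4,5,6} D(U)={3,4,5}: W {3,4,5,6}->{3,4}; U {3,4,5}->{4,5}
Constraint 4 (X + W = U) on D(X)={2,3,4} D(W)={3,4} D(U)={4,5}: X {2,3,4}->{2}; W {3,4}->{3}; U {4,5}->{5}
So after all 4 constraints: D(W) = {3}

Answer: {3}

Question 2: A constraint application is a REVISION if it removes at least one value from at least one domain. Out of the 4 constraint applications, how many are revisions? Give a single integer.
Constraint 1 (X < U) on D(X)={2,3,4,5,6} D(U)={2,3,4,5}: X {2,3,4,5,6}->{2,3,4}; U {2,3,4,5}->{3,4,5} => REVISION
Constraint 2 (U != V) on D(U)={3,4,5} D(V)={2,3,4,5,6}: no change => not a revision
Constraint 3 (W < U) on D(W)={3,4,5,6} D(U)={3,4,5}: W {3,4,5,6}->{3,4}; U {3,4,5}->{4,5} => REVISION
Constraint 4 (X + W = U) on D(X)={2,3,4} D(W)={3,4} D(U)={4,5}: X {2,3,4}->{2}; W {3,4}->{3}; U {4,5}->{5} => REVISION
Total revisions = 3

Answer: 3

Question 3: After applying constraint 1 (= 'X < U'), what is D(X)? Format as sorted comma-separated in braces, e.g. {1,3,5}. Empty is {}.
Answer: {2,3,4}

Derivation:
Constraint 1 (X < U) on D(X)={2,3,4,5,6} D(U)={2,3,4,5}: X {2,3,4,5,6}->{2,3,4}; U {2,3,4,5}->{3,4,5}
So after constraint 1: D(X) = {2,3,4}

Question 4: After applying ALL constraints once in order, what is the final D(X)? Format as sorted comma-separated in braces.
Constraint 1 (X < U) on D(X)={2,3,4,5,6} D(U)={2,3,4,5}: X {2,3,4,5,6}->{2,3,4}; U {2,3,4,5}->{3,4,5}
Constraint 2 (U != V) on D(U)={3,4,5} D(V)={2,3,4,5,6}: no change
Constraint 3 (W < U) on D(W)={3,4,5,6} D(U)={3,4,5}: W {3,4,5,6}->{3,4}; U {3,4,5}->{4,5}
Constraint 4 (X + W = U) on D(X)={2,3,4} D(W)={3,4} D(U)={4,5}: X {2,3,4}->{2}; W {3,4}->{3}; U {4,5}->{5}
So after all 4 constraints: D(X) = {2}

Answer: {2}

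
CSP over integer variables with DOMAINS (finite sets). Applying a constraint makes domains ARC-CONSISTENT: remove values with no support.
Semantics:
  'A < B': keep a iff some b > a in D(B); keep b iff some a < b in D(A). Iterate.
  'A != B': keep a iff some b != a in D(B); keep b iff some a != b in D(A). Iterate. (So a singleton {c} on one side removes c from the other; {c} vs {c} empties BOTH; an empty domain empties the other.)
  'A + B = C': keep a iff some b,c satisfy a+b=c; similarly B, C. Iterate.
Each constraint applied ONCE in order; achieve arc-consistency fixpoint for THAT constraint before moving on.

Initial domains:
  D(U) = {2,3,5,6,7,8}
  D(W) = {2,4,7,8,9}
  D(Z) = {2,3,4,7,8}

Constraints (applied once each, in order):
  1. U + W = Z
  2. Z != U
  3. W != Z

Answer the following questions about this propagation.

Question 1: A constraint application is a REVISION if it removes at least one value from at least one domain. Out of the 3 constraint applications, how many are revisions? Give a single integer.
Constraint 1 (U + W = Z) on D(U)={2,3,5,6,7,8} D(W)={2,4,7,8,9} D(Z)={2,3,4,7,8}: U {2,3,5,6,7,8}->{2,3,5,6}; W {2,4,7,8,9}->{2,4}; Z {2,3,4,7,8}->{4,7,8} => REVISION
Constraint 2 (Z != U) on D(Z)={4,7,8} D(U)={2,3,5,6}: no change => not a revision
Constraint 3 (W != Z) on D(W)={2,4} D(Z)={4,7,8}: no change => not a revision
Total revisions = 1

Answer: 1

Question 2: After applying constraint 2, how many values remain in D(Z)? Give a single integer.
Constraint 1 (U + W = Z) on D(U)={2,3,5,6,7,8} D(W)={2,4,7,8,9} D(Z)={2,3,4,7,8}: U {2,3,5,6,7,8}->{2,3,5,6}; W {2,4,7,8,9}->{2,4}; Z {2,3,4,7,8}->{4,7,8}
Constraint 2 (Z != U) on D(Z)={4,7,8} D(U)={2,3,5,6}: no change
So after constraint 2: D(Z)={4,7,8}, size = 3

Answer: 3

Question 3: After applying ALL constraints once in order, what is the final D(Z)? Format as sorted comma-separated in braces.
Constraint 1 (U + W = Z) on D(U)={2,3,5,6,7,8} D(W)={2,4,7,8,9} D(Z)={2,3,4,7,8}: U {2,3,5,6,7,8}->{2,3,5,6}; W {2,4,7,8,9}->{2,4}; Z {2,3,4,7,8}->{4,7,8}
Constraint 2 (Z != U) on D(Z)={4,7,8} D(U)={2,3,5,6}: no change
Constraint 3 (W != Z) on D(W)={2,4} D(Z)={4,7,8}: no change
So after all 3 constraints: D(Z) = {4,7,8}

Answer: {4,7,8}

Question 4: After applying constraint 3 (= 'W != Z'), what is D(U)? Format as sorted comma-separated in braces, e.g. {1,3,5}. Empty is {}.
Constraint 1 (U + W = Z) on D(U)={2,3,5,6,7,8} D(W)={2,4,7,8,9} D(Z)={2,3,4,7,8}: U {2,3,5,6,7,8}->{2,3,5,6}; W {2,4,7,8,9}->{2,4}; Z {2,3,4,7,8}->{4,7,8}
Constraint 2 (Z != U) on D(Z)={4,7,8} D(U)={2,3,5,6}: no change
Constraint 3 (W != Z) on D(W)={2,4} D(Z)={4,7,8}: no change
So after constraint 3: D(U) = {2,3,5,6}

Answer: {2,3,5,6}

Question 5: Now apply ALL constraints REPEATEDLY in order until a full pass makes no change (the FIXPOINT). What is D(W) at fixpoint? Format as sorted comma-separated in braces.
Answer: {2,4}

Derivation:
pass 0 (initial): D(W)={2,4,7,8,9}
pass 1: U {2,3,5,6,7,8}->{2,3,5,6}; W {2,4,7,8,9}->{2,4}; Z {2,3,4,7,8}->{4,7,8}
pass 2: no change
Fixpoint after 2 passes: D(W) = {2,4}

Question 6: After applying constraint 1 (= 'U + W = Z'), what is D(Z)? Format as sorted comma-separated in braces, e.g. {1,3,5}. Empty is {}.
Answer: {4,7,8}

Derivation:
Constraint 1 (U + W = Z) on D(U)={2,3,5,6,7,8} D(W)={2,4,7,8,9} D(Z)={2,3,4,7,8}: U {2,3,5,6,7,8}->{2,3,5,6}; W {2,4,7,8,9}->{2,4}; Z {2,3,4,7,8}->{4,7,8}
So after constraint 1: D(Z) = {4,7,8}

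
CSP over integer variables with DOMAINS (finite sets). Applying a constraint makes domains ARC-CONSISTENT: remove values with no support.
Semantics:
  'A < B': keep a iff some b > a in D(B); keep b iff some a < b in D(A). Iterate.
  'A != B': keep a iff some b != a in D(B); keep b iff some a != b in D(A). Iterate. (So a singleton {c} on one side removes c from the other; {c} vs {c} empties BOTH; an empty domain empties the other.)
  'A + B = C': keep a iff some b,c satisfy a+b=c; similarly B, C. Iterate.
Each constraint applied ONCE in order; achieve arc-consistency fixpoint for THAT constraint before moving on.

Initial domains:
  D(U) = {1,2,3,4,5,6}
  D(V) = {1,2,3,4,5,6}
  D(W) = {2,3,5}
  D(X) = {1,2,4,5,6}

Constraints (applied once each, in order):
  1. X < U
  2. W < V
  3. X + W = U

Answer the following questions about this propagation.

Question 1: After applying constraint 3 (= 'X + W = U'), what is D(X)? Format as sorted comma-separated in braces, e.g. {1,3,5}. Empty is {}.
Constraint 1 (X < U) on D(X)={1,2,4,5,6} D(U)={1,2,3,4,5,6}: X {1,2,4,5,6}->{1,2,4,5}; U {1,2,3,4,5,6}->{2,3,4,5,6}
Constraint 2 (W < V) on D(W)={2,3,5} D(V)={1,2,3,4,5,6}: V {1,2,3,4,5,6}->{3,4,5,6}
Constraint 3 (X + W = U) on D(X)={1,2,4,5} D(W)={2,3,5} D(U)={2,3,4,5,6}: X {1,2,4,5}->{1,2,4}; U {2,3,4,5,6}->{3,4,5,6}
So after constraint 3: D(X) = {1,2,4}

Answer: {1,2,4}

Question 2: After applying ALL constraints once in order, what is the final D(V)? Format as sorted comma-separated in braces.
Answer: {3,4,5,6}

Derivation:
Constraint 1 (X < U) on D(X)={1,2,4,5,6} D(U)={1,2,3,4,5,6}: X {1,2,4,5,6}->{1,2,4,5}; U {1,2,3,4,5,6}->{2,3,4,5,6}
Constraint 2 (W < V) on D(W)={2,3,5} D(V)={1,2,3,4,5,6}: V {1,2,3,4,5,6}->{3,4,5,6}
Constraint 3 (X + W = U) on D(X)={1,2,4,5} D(W)={2,3,5} D(U)={2,3,4,5,6}: X {1,2,4,5}->{1,2,4}; U {2,3,4,5,6}->{3,4,5,6}
So after all 3 constraints: D(V) = {3,4,5,6}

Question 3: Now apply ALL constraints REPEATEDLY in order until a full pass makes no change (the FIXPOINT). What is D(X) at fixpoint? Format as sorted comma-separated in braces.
Answer: {1,2,4}

Derivation:
pass 0 (initial): D(X)={1,2,4,5,6}
pass 1: U {1,2,3,4,5,6}->{3,4,5,6}; V {1,2,3,4,5,6}->{3,4,5,6}; X {1,2,4,5,6}->{1,2,4}
pass 2: no change
Fixpoint after 2 passes: D(X) = {1,2,4}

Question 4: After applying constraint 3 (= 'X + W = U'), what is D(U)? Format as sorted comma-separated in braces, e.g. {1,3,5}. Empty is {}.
Answer: {3,4,5,6}

Derivation:
Constraint 1 (X < U) on D(X)={1,2,4,5,6} D(U)={1,2,3,4,5,6}: X {1,2,4,5,6}->{1,2,4,5}; U {1,2,3,4,5,6}->{2,3,4,5,6}
Constraint 2 (W < V) on D(W)={2,3,5} D(V)={1,2,3,4,5,6}: V {1,2,3,4,5,6}->{3,4,5,6}
Constraint 3 (X + W = U) on D(X)={1,2,4,5} D(W)={2,3,5} D(U)={2,3,4,5,6}: X {1,2,4,5}->{1,2,4}; U {2,3,4,5,6}->{3,4,5,6}
So after constraint 3: D(U) = {3,4,5,6}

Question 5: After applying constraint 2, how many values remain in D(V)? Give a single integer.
Constraint 1 (X < U) on D(X)={1,2,4,5,6} D(U)={1,2,3,4,5,6}: X {1,2,4,5,6}->{1,2,4,5}; U {1,2,3,4,5,6}->{2,3,4,5,6}
Constraint 2 (W < V) on D(W)={2,3,5} D(V)={1,2,3,4,5,6}: V {1,2,3,4,5,6}->{3,4,5,6}
So after constraint 2: D(V)={3,4,5,6}, size = 4

Answer: 4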